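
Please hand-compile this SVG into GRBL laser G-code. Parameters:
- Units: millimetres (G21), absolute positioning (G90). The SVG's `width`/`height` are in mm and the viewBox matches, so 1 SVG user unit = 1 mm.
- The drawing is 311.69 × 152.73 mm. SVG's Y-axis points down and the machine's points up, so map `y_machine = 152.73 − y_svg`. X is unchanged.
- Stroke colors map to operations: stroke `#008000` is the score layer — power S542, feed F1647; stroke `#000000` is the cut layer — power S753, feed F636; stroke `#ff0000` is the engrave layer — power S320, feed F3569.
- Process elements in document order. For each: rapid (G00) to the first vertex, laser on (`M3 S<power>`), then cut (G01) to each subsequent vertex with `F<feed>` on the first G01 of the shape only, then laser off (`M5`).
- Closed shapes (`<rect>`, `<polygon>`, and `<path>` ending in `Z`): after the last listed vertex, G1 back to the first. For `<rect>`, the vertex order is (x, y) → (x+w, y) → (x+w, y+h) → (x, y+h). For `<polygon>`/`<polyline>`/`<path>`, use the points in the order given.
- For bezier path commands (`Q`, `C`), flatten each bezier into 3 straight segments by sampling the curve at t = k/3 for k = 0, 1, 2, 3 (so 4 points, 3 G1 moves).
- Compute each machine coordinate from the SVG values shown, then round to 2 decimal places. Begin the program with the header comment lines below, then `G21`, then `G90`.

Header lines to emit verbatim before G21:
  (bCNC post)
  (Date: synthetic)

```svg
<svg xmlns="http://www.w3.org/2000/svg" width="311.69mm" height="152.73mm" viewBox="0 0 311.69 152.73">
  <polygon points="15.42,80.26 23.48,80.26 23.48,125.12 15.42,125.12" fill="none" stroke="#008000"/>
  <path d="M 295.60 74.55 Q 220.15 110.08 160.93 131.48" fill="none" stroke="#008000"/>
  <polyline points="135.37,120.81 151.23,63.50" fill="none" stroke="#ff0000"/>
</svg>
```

(bCNC post)
(Date: synthetic)
G21
G90
G00 X15.42 Y72.47
M3 S542
G01 X23.48 Y72.47 F1647
G01 X23.48 Y27.61
G01 X15.42 Y27.61
G01 X15.42 Y72.47
M5
G00 X295.60 Y78.18
M3 S542
G01 X247.10 Y56.06 F1647
G01 X202.21 Y37.09
G01 X160.93 Y21.25
M5
G00 X135.37 Y31.92
M3 S320
G01 X151.23 Y89.23 F3569
M5

Since the viewBox matches the mm dimensions, user units are millimetres directly. The only transform is the Y-flip y_m = 152.73 − y_svg.

Shape 1 is a rectangle drawn with `<polygon>`. Its stroke #008000 means score at S542, F1647. After flipping Y the toolpath is (15.42,72.47) → (23.48,72.47) → (23.48,27.61) → (15.42,27.61) → (15.42,72.47), returning to the start.

Shape 2 is a quadratic bezier drawn with `<path>`. Its stroke #008000 means score at S542, F1647. After flipping Y the toolpath is (295.60,78.18) → (247.10,56.06) → (202.21,37.09) → (160.93,21.25).

Shape 3 is a line segment drawn with `<polyline>`. Its stroke #ff0000 means engrave at S320, F3569. After flipping Y the toolpath is (135.37,31.92) → (151.23,89.23).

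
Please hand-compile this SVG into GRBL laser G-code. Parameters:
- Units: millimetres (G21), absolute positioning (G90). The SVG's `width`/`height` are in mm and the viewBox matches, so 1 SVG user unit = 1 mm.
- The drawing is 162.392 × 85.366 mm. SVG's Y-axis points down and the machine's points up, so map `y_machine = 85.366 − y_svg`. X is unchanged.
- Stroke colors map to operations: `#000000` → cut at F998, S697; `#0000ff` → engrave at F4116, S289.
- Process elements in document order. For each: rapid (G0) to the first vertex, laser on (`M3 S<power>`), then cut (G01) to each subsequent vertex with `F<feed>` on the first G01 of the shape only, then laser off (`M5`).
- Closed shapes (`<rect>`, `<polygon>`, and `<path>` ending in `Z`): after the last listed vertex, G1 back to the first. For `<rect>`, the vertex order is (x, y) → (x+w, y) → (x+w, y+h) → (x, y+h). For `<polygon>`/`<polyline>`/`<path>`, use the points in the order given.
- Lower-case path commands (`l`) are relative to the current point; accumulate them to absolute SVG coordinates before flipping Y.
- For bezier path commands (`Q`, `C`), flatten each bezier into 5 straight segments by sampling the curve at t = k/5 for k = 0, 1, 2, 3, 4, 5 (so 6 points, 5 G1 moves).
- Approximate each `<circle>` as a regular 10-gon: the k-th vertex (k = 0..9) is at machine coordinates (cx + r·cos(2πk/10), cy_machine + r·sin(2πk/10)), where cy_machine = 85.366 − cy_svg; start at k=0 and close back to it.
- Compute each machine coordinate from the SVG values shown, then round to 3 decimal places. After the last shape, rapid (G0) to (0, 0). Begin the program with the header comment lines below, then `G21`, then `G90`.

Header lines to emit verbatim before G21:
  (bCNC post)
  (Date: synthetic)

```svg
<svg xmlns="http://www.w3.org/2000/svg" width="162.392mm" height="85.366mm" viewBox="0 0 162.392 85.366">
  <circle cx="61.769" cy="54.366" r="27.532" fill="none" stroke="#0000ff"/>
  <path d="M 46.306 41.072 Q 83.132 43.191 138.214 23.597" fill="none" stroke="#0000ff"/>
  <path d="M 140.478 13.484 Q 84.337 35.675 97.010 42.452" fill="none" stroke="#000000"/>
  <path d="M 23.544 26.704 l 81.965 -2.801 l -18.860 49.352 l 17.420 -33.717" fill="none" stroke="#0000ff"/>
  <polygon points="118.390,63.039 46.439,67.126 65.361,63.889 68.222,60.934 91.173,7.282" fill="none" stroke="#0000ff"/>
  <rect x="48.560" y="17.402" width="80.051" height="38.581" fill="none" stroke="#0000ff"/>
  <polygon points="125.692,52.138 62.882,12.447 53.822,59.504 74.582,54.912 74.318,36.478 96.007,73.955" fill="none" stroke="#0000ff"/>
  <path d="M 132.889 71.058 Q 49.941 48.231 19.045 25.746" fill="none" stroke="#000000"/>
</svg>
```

viewBox `0 0 162.392 85.366` with mm width/height → 1 unit = 1 mm. Flip: y_m = 85.366 − y_svg.

**Shape 1** — `<circle>` circle, stroke `#0000ff` → engrave (S289, F4116). Machine vertices: (89.301,31.000) → (84.043,47.183) → (70.277,57.184) → (53.261,57.184) → (39.495,47.183) → (34.237,31.000) → (39.495,14.817) → (53.261,4.816) → (70.277,4.816) → (84.043,14.817) → (89.301,31.000). Closed: final G1 returns to the first vertex.

**Shape 2** — `<path>` quadratic bezier, stroke `#0000ff` → engrave (S289, F4116). Control points (SVG): P0=(46.306,41.072), P1=(83.132,43.191), P2=(138.214,23.597); sampled at t=k/5. Machine vertices: (46.306,44.294) → (61.767,44.315) → (78.688,46.073) → (97.069,49.568) → (116.911,54.800) → (138.214,61.769). Open path.

**Shape 3** — `<path>` quadratic bezier, stroke `#000000` → cut (S697, F998). Control points (SVG): P0=(140.478,13.484), P1=(84.337,35.675), P2=(97.010,42.452); sampled at t=k/5. Machine vertices: (140.478,71.882) → (120.774,63.622) → (106.575,56.595) → (97.882,50.802) → (94.693,46.241) → (97.010,42.914). Open path.

**Shape 4** — `<path>` open polyline, stroke `#0000ff` → engrave (S289, F4116). Machine vertices: (23.544,58.662) → (105.509,61.463) → (86.649,12.111) → (104.069,45.828). Open path.

**Shape 5** — `<polygon>` closed polygon, stroke `#0000ff` → engrave (S289, F4116). Machine vertices: (118.390,22.327) → (46.439,18.240) → (65.361,21.477) → (68.222,24.432) → (91.173,78.084) → (118.390,22.327). Closed: final G1 returns to the first vertex.

**Shape 6** — `<rect>` rectangle, stroke `#0000ff` → engrave (S289, F4116). Machine vertices: (48.560,67.964) → (128.611,67.964) → (128.611,29.383) → (48.560,29.383) → (48.560,67.964). Closed: final G1 returns to the first vertex.

**Shape 7** — `<polygon>` closed polygon, stroke `#0000ff` → engrave (S289, F4116). Machine vertices: (125.692,33.228) → (62.882,72.919) → (53.822,25.862) → (74.582,30.454) → (74.318,48.888) → (96.007,11.411) → (125.692,33.228). Closed: final G1 returns to the first vertex.

**Shape 8** — `<path>` quadratic bezier, stroke `#000000` → cut (S697, F998). Control points (SVG): P0=(132.889,71.058), P1=(49.941,48.231), P2=(19.045,25.746); sampled at t=k/5. Machine vertices: (132.889,14.308) → (101.792,23.425) → (74.859,32.515) → (52.090,41.577) → (33.485,50.612) → (19.045,59.620). Open path.

(bCNC post)
(Date: synthetic)
G21
G90
G0 X89.301 Y31.000
M3 S289
G01 X84.043 Y47.183 F4116
G01 X70.277 Y57.184
G01 X53.261 Y57.184
G01 X39.495 Y47.183
G01 X34.237 Y31.000
G01 X39.495 Y14.817
G01 X53.261 Y4.816
G01 X70.277 Y4.816
G01 X84.043 Y14.817
G01 X89.301 Y31.000
M5
G0 X46.306 Y44.294
M3 S289
G01 X61.767 Y44.315 F4116
G01 X78.688 Y46.073
G01 X97.069 Y49.568
G01 X116.911 Y54.800
G01 X138.214 Y61.769
M5
G0 X140.478 Y71.882
M3 S697
G01 X120.774 Y63.622 F998
G01 X106.575 Y56.595
G01 X97.882 Y50.802
G01 X94.693 Y46.241
G01 X97.010 Y42.914
M5
G0 X23.544 Y58.662
M3 S289
G01 X105.509 Y61.463 F4116
G01 X86.649 Y12.111
G01 X104.069 Y45.828
M5
G0 X118.390 Y22.327
M3 S289
G01 X46.439 Y18.240 F4116
G01 X65.361 Y21.477
G01 X68.222 Y24.432
G01 X91.173 Y78.084
G01 X118.390 Y22.327
M5
G0 X48.560 Y67.964
M3 S289
G01 X128.611 Y67.964 F4116
G01 X128.611 Y29.383
G01 X48.560 Y29.383
G01 X48.560 Y67.964
M5
G0 X125.692 Y33.228
M3 S289
G01 X62.882 Y72.919 F4116
G01 X53.822 Y25.862
G01 X74.582 Y30.454
G01 X74.318 Y48.888
G01 X96.007 Y11.411
G01 X125.692 Y33.228
M5
G0 X132.889 Y14.308
M3 S697
G01 X101.792 Y23.425 F998
G01 X74.859 Y32.515
G01 X52.090 Y41.577
G01 X33.485 Y50.612
G01 X19.045 Y59.620
M5
G0 X0.000 Y0.000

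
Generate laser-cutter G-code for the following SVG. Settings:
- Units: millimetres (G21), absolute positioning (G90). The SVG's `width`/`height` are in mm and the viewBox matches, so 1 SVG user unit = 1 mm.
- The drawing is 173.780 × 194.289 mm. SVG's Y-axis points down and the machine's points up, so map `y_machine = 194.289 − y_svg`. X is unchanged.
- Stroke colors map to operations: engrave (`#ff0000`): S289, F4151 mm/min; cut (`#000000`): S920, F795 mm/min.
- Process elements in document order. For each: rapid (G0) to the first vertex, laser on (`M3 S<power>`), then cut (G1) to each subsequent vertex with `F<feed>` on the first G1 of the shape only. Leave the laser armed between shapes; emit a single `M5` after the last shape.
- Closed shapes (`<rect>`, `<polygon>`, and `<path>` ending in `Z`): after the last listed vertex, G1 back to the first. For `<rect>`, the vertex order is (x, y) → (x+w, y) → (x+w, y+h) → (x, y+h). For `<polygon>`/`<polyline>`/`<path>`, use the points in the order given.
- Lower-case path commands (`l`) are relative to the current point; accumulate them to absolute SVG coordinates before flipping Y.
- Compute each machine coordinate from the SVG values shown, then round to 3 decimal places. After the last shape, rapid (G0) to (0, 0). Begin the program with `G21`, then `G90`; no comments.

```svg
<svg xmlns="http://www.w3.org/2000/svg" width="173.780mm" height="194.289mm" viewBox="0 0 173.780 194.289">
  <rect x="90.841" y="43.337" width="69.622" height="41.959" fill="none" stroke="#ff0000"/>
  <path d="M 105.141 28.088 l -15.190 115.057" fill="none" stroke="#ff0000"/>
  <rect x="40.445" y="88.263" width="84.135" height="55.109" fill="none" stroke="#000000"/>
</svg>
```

Since the viewBox matches the mm dimensions, user units are millimetres directly. The only transform is the Y-flip y_m = 194.289 − y_svg.

Shape 1 is a rectangle drawn with `<rect>`. Its stroke #ff0000 means engrave at S289, F4151. After flipping Y the toolpath is (90.841,150.952) → (160.463,150.952) → (160.463,108.993) → (90.841,108.993) → (90.841,150.952), returning to the start.

Shape 2 is a line segment drawn with `<path>`. Its stroke #ff0000 means engrave at S289, F4151. After flipping Y the toolpath is (105.141,166.201) → (89.951,51.144).

Shape 3 is a rectangle drawn with `<rect>`. Its stroke #000000 means cut at S920, F795. After flipping Y the toolpath is (40.445,106.026) → (124.580,106.026) → (124.580,50.917) → (40.445,50.917) → (40.445,106.026), returning to the start.

G21
G90
G0 X90.841 Y150.952
M3 S289
G1 X160.463 Y150.952 F4151
G1 X160.463 Y108.993
G1 X90.841 Y108.993
G1 X90.841 Y150.952
G0 X105.141 Y166.201
M3 S289
G1 X89.951 Y51.144 F4151
G0 X40.445 Y106.026
M3 S920
G1 X124.580 Y106.026 F795
G1 X124.580 Y50.917
G1 X40.445 Y50.917
G1 X40.445 Y106.026
M5
G0 X0.000 Y0.000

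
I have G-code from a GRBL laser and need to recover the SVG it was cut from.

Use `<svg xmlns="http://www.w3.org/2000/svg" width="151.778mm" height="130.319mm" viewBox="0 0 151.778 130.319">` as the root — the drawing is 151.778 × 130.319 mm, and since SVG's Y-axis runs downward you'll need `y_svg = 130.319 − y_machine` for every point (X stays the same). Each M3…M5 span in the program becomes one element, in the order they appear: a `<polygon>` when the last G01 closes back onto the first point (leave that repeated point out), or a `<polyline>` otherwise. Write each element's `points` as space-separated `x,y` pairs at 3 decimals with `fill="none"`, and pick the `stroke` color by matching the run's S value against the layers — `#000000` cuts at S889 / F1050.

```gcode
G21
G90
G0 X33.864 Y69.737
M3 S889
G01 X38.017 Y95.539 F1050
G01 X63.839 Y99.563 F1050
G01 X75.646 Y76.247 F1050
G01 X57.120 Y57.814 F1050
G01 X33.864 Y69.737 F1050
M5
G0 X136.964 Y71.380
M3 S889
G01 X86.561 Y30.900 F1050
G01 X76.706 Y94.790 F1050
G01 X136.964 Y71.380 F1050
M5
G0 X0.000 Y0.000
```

Machine Y-up, SVG Y-down with viewBox height 130.319, so y_svg = 130.319 − y_machine; X carries over. Every run uses S889, so all elements get stroke `#000000` (cut).

Run 1: The run returns to its start, so emit a `<polygon>` with points (Y-flipped): 33.864,60.582 38.017,34.780 63.839,30.756 75.646,54.072 57.120,72.505.

Run 2: The run returns to its start, so emit a `<polygon>` with points (Y-flipped): 136.964,58.939 86.561,99.419 76.706,35.529.

<svg xmlns="http://www.w3.org/2000/svg" width="151.778mm" height="130.319mm" viewBox="0 0 151.778 130.319">
  <polygon points="33.864,60.582 38.017,34.780 63.839,30.756 75.646,54.072 57.120,72.505" fill="none" stroke="#000000"/>
  <polygon points="136.964,58.939 86.561,99.419 76.706,35.529" fill="none" stroke="#000000"/>
</svg>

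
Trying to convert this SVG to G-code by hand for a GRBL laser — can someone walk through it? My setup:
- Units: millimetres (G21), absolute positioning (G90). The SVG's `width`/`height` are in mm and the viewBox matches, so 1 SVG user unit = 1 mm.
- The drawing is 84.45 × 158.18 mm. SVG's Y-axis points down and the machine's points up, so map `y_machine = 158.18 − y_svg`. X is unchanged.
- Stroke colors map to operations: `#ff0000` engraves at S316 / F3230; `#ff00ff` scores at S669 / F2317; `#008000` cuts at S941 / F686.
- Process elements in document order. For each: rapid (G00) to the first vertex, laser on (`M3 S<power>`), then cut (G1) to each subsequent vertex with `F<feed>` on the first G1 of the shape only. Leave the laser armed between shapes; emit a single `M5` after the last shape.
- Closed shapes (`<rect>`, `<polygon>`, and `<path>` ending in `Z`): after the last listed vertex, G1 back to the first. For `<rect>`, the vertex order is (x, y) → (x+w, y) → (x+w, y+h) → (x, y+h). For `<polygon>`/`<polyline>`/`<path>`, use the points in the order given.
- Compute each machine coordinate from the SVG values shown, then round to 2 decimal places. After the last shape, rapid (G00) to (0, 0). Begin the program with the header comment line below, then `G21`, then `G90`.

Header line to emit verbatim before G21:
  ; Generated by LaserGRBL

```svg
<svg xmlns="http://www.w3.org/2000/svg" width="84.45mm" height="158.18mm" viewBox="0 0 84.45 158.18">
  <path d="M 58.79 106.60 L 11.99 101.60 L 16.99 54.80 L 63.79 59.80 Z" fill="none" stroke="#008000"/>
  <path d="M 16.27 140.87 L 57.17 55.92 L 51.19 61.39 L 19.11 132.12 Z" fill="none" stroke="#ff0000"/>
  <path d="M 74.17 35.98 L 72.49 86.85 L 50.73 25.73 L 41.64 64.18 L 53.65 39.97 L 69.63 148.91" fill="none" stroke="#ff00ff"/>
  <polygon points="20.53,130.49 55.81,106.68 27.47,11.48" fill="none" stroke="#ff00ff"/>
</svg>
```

; Generated by LaserGRBL
G21
G90
G00 X58.79 Y51.58
M3 S941
G1 X11.99 Y56.58 F686
G1 X16.99 Y103.38
G1 X63.79 Y98.38
G1 X58.79 Y51.58
G00 X16.27 Y17.31
M3 S316
G1 X57.17 Y102.26 F3230
G1 X51.19 Y96.79
G1 X19.11 Y26.06
G1 X16.27 Y17.31
G00 X74.17 Y122.20
M3 S669
G1 X72.49 Y71.33 F2317
G1 X50.73 Y132.45
G1 X41.64 Y94.00
G1 X53.65 Y118.21
G1 X69.63 Y9.27
G00 X20.53 Y27.69
M3 S669
G1 X55.81 Y51.50 F2317
G1 X27.47 Y146.70
G1 X20.53 Y27.69
M5
G00 X0.00 Y0.00

1 u = 1 mm; y_m = 158.18 − y.

[1] `<path>` regular polygon, #008000→cut S941 F686: (58.79,51.58) → (11.99,56.58) → (16.99,103.38) → (63.79,98.38) → (58.79,51.58) (closed)

[2] `<path>` closed polygon, #ff0000→engrave S316 F3230: (16.27,17.31) → (57.17,102.26) → (51.19,96.79) → (19.11,26.06) → (16.27,17.31) (closed)

[3] `<path>` open polyline, #ff00ff→score S669 F2317: (74.17,122.20) → (72.49,71.33) → (50.73,132.45) → (41.64,94.00) → (53.65,118.21) → (69.63,9.27)

[4] `<polygon>` closed polygon, #ff00ff→score S669 F2317: (20.53,27.69) → (55.81,51.50) → (27.47,146.70) → (20.53,27.69) (closed)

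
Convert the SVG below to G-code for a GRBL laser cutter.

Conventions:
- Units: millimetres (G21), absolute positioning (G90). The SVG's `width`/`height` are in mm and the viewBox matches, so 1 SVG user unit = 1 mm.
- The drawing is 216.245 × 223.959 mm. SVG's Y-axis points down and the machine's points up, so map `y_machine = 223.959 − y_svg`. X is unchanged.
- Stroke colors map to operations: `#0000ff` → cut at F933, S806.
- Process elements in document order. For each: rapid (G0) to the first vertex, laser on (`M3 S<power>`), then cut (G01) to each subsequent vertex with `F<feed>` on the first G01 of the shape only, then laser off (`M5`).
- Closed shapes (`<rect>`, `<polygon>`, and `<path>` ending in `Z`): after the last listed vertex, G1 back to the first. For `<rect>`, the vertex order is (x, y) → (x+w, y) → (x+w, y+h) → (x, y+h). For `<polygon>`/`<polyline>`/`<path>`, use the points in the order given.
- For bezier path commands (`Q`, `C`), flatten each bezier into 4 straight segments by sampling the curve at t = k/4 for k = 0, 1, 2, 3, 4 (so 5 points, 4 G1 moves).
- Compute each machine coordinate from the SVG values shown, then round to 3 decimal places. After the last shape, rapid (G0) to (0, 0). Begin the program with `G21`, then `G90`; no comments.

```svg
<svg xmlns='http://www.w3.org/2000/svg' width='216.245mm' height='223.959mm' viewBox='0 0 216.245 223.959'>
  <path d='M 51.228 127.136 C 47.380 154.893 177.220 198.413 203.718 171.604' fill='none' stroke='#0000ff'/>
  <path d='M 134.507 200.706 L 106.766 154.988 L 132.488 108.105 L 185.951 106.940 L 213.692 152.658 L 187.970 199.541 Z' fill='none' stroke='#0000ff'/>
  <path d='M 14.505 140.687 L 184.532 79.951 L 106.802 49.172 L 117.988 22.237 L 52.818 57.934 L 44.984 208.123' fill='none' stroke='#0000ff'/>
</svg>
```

G21
G90
G0 X51.228 Y96.823
M3 S806
G01 X69.705 Y74.395 F933
G01 X116.093 Y54.127
G01 X168.171 Y44.090
G01 X203.718 Y52.355
M5
G0 X134.507 Y23.253
M3 S806
G01 X106.766 Y68.971 F933
G01 X132.488 Y115.854
G01 X185.951 Y117.019
G01 X213.692 Y71.301
G01 X187.970 Y24.418
G01 X134.507 Y23.253
M5
G0 X14.505 Y83.272
M3 S806
G01 X184.532 Y144.008 F933
G01 X106.802 Y174.787
G01 X117.988 Y201.722
G01 X52.818 Y166.025
G01 X44.984 Y15.836
M5
G0 X0.000 Y0.000

Since the viewBox matches the mm dimensions, user units are millimetres directly. The only transform is the Y-flip y_m = 223.959 − y_svg.

Shape 1 is a cubic bezier drawn with `<path>`. Its stroke #0000ff means cut at S806, F933. After flipping Y the toolpath is (51.228,96.823) → (69.705,74.395) → (116.093,54.127) → (168.171,44.090) → (203.718,52.355).

Shape 2 is a regular polygon drawn with `<path>`. Its stroke #0000ff means cut at S806, F933. After flipping Y the toolpath is (134.507,23.253) → (106.766,68.971) → (132.488,115.854) → (185.951,117.019) → (213.692,71.301) → (187.970,24.418) → (134.507,23.253), returning to the start.

Shape 3 is a open polyline drawn with `<path>`. Its stroke #0000ff means cut at S806, F933. After flipping Y the toolpath is (14.505,83.272) → (184.532,144.008) → (106.802,174.787) → (117.988,201.722) → (52.818,166.025) → (44.984,15.836).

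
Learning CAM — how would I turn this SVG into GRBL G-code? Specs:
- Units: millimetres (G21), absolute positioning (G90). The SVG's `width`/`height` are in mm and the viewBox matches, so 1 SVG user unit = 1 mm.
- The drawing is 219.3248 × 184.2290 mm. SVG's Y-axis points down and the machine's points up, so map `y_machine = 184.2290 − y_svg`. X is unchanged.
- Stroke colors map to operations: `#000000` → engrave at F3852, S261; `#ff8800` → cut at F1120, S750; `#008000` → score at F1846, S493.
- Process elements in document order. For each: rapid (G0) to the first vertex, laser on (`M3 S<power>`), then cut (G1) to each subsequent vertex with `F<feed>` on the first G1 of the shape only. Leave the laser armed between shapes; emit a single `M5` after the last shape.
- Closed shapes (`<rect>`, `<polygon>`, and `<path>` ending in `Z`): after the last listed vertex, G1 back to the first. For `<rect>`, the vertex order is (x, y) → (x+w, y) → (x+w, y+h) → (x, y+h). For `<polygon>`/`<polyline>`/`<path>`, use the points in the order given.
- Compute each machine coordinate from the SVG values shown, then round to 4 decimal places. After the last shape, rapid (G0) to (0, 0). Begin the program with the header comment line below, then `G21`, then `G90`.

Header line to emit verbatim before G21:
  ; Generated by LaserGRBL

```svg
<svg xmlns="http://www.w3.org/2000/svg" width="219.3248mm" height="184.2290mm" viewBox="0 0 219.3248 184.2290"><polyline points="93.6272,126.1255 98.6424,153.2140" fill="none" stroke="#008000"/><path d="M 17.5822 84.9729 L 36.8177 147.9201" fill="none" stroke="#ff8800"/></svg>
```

Since the viewBox matches the mm dimensions, user units are millimetres directly. The only transform is the Y-flip y_m = 184.2290 − y_svg.

Shape 1 is a line segment drawn with `<polyline>`. Its stroke #008000 means score at S493, F1846. After flipping Y the toolpath is (93.6272,58.1035) → (98.6424,31.0150).

Shape 2 is a line segment drawn with `<path>`. Its stroke #ff8800 means cut at S750, F1120. After flipping Y the toolpath is (17.5822,99.2561) → (36.8177,36.3089).

; Generated by LaserGRBL
G21
G90
G0 X93.6272 Y58.1035
M3 S493
G1 X98.6424 Y31.0150 F1846
G0 X17.5822 Y99.2561
M3 S750
G1 X36.8177 Y36.3089 F1120
M5
G0 X0.0000 Y0.0000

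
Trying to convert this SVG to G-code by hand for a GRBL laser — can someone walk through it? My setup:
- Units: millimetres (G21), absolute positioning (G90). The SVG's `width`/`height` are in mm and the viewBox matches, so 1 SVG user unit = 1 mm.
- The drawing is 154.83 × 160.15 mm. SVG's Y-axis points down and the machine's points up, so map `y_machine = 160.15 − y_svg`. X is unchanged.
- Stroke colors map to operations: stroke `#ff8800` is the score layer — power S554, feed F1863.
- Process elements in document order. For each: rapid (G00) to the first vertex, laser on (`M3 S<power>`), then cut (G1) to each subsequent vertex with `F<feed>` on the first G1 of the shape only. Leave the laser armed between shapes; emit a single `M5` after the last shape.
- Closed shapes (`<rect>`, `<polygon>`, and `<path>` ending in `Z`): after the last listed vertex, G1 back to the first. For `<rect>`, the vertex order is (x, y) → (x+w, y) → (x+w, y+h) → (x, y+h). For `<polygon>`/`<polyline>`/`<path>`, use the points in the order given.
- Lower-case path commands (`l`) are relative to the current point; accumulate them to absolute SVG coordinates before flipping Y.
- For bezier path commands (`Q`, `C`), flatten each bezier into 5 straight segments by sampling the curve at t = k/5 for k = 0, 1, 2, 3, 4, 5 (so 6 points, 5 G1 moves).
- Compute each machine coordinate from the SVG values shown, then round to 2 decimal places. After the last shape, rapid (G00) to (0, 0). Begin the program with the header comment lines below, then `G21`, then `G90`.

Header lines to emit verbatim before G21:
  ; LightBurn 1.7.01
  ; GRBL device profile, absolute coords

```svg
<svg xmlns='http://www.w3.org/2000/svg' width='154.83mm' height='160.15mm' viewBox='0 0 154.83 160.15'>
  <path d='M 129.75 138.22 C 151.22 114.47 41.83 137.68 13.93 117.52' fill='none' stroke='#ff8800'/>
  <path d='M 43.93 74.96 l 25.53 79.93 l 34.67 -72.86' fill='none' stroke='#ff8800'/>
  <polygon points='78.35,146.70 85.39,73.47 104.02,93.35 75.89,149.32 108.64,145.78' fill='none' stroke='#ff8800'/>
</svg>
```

; LightBurn 1.7.01
; GRBL device profile, absolute coords
G21
G90
G00 X129.75 Y21.93
M3 S554
G1 X128.63 Y31.27 F1863
G1 X106.29 Y33.67
G1 X72.93 Y33.47
G1 X38.75 Y35.02
G1 X13.93 Y42.63
G00 X43.93 Y85.19
M3 S554
G1 X69.46 Y5.26 F1863
G1 X104.13 Y78.12
G00 X78.35 Y13.45
M3 S554
G1 X85.39 Y86.68 F1863
G1 X104.02 Y66.80
G1 X75.89 Y10.83
G1 X108.64 Y14.37
G1 X78.35 Y13.45
M5
G00 X0.00 Y0.00

viewBox `0 0 154.83 160.15` with mm width/height → 1 unit = 1 mm. Flip: y_m = 160.15 − y_svg.

**Shape 1** — `<path>` cubic bezier, stroke `#ff8800` → score (S554, F1863). Control points (SVG): P0=(129.75,138.22), P1=(151.22,114.47), P2=(41.83,137.68), P3=(13.93,117.52); sampled at t=k/5. Machine vertices: (129.75,21.93) → (128.63,31.27) → (106.29,33.67) → (72.93,33.47) → (38.75,35.02) → (13.93,42.63). Open path.

**Shape 2** — `<path>` open polyline, stroke `#ff8800` → score (S554, F1863). Machine vertices: (43.93,85.19) → (69.46,5.26) → (104.13,78.12). Open path.

**Shape 3** — `<polygon>` closed polygon, stroke `#ff8800` → score (S554, F1863). Machine vertices: (78.35,13.45) → (85.39,86.68) → (104.02,66.80) → (75.89,10.83) → (108.64,14.37) → (78.35,13.45). Closed: final G1 returns to the first vertex.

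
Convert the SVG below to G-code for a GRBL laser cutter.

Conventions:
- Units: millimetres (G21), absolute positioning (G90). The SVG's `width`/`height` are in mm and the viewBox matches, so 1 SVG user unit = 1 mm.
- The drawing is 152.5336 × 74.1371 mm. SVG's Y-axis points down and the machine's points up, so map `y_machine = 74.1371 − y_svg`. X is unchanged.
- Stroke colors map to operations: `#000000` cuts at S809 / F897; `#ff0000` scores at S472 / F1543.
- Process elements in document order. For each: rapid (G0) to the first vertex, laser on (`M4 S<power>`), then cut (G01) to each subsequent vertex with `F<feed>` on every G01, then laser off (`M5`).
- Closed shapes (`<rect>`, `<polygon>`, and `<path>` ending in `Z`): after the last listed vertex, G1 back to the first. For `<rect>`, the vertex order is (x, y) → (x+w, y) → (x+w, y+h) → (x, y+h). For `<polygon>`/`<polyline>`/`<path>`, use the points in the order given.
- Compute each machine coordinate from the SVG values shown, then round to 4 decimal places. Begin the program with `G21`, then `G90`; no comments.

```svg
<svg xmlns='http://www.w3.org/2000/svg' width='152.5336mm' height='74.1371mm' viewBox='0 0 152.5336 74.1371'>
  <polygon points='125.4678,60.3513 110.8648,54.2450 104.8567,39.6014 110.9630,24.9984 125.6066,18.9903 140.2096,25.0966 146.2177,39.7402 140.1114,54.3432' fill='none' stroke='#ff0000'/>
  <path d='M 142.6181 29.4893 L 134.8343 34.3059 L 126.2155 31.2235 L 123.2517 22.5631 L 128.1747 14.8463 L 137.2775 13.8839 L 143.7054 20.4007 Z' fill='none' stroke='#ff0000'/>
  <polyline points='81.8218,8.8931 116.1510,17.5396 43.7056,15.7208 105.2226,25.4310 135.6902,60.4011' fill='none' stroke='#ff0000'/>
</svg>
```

G21
G90
G0 X125.4678 Y13.7858
M4 S472
G01 X110.8648 Y19.8921 F1543
G01 X104.8567 Y34.5357 F1543
G01 X110.9630 Y49.1387 F1543
G01 X125.6066 Y55.1468 F1543
G01 X140.2096 Y49.0405 F1543
G01 X146.2177 Y34.3969 F1543
G01 X140.1114 Y19.7939 F1543
G01 X125.4678 Y13.7858 F1543
M5
G0 X142.6181 Y44.6478
M4 S472
G01 X134.8343 Y39.8312 F1543
G01 X126.2155 Y42.9136 F1543
G01 X123.2517 Y51.5740 F1543
G01 X128.1747 Y59.2908 F1543
G01 X137.2775 Y60.2532 F1543
G01 X143.7054 Y53.7364 F1543
G01 X142.6181 Y44.6478 F1543
M5
G0 X81.8218 Y65.2440
M4 S472
G01 X116.1510 Y56.5975 F1543
G01 X43.7056 Y58.4163 F1543
G01 X105.2226 Y48.7061 F1543
G01 X135.6902 Y13.7360 F1543
M5

1 u = 1 mm; y_m = 74.1371 − y.

[1] `<polygon>` regular polygon, #ff0000→score S472 F1543: (125.4678,13.7858) → (110.8648,19.8921) → (104.8567,34.5357) → (110.9630,49.1387) → (125.6066,55.1468) → (140.2096,49.0405) → (146.2177,34.3969) → (140.1114,19.7939) → (125.4678,13.7858) (closed)

[2] `<path>` regular polygon, #ff0000→score S472 F1543: (142.6181,44.6478) → (134.8343,39.8312) → (126.2155,42.9136) → (123.2517,51.5740) → (128.1747,59.2908) → (137.2775,60.2532) → (143.7054,53.7364) → (142.6181,44.6478) (closed)

[3] `<polyline>` open polyline, #ff0000→score S472 F1543: (81.8218,65.2440) → (116.1510,56.5975) → (43.7056,58.4163) → (105.2226,48.7061) → (135.6902,13.7360)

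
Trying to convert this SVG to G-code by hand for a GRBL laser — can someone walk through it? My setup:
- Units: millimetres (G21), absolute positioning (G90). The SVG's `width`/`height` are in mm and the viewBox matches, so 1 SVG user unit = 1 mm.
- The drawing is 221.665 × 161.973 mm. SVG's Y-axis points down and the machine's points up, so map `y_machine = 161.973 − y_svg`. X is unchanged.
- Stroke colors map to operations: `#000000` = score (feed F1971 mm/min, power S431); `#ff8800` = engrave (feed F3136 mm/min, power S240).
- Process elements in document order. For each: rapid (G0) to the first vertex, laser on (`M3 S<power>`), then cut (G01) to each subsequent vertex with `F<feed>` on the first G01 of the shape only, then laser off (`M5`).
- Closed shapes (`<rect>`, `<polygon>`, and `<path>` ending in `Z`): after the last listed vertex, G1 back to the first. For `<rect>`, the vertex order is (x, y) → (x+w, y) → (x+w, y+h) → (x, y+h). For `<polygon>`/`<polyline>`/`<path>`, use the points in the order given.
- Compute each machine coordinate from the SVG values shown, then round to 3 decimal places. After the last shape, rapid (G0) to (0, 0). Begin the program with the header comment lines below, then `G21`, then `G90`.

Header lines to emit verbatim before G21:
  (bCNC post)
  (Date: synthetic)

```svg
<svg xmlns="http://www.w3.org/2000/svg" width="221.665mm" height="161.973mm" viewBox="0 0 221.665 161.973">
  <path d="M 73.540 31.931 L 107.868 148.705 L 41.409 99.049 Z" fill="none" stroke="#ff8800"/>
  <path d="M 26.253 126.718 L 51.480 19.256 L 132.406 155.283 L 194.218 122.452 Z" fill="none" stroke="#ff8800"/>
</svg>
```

(bCNC post)
(Date: synthetic)
G21
G90
G0 X73.540 Y130.042
M3 S240
G01 X107.868 Y13.268 F3136
G01 X41.409 Y62.924
G01 X73.540 Y130.042
M5
G0 X26.253 Y35.255
M3 S240
G01 X51.480 Y142.717 F3136
G01 X132.406 Y6.690
G01 X194.218 Y39.521
G01 X26.253 Y35.255
M5
G0 X0.000 Y0.000

1 u = 1 mm; y_m = 161.973 − y.

[1] `<path>` closed polygon, #ff8800→engrave S240 F3136: (73.540,130.042) → (107.868,13.268) → (41.409,62.924) → (73.540,130.042) (closed)

[2] `<path>` closed polygon, #ff8800→engrave S240 F3136: (26.253,35.255) → (51.480,142.717) → (132.406,6.690) → (194.218,39.521) → (26.253,35.255) (closed)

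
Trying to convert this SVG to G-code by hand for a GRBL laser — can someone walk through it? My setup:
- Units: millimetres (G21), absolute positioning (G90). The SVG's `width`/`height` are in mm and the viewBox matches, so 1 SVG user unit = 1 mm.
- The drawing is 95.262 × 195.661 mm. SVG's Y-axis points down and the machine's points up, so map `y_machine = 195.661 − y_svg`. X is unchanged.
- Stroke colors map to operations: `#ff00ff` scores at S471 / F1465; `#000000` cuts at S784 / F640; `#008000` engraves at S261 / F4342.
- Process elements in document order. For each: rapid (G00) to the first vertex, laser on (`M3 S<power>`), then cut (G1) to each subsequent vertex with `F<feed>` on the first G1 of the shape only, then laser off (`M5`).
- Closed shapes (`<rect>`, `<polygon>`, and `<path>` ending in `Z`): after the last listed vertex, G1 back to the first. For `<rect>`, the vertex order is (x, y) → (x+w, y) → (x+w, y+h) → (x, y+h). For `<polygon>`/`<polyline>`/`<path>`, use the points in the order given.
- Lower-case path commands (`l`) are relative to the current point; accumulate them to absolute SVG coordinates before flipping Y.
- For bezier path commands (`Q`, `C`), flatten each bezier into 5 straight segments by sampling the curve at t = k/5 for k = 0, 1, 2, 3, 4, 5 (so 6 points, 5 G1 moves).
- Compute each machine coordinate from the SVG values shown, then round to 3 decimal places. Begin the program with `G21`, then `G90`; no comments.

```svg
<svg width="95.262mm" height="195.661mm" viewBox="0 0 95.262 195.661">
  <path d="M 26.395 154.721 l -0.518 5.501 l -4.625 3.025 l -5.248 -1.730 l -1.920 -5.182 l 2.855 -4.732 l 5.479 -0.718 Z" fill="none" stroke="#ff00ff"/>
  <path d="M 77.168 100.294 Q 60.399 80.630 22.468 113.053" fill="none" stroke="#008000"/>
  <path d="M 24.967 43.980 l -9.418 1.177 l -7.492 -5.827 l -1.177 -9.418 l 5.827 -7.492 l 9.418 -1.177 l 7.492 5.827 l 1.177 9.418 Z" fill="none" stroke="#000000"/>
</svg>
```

Since the viewBox matches the mm dimensions, user units are millimetres directly. The only transform is the Y-flip y_m = 195.661 − y_svg.

Shape 1 is a regular polygon drawn with `<path>`. Its stroke #ff00ff means score at S471, F1465. After flipping Y the toolpath is (26.395,40.940) → (25.877,35.439) → (21.252,32.414) → (16.004,34.144) → (14.084,39.326) → (16.939,44.058) → (22.418,44.776) → (26.395,40.940), returning to the start.

Shape 2 is a quadratic bezier drawn with `<path>`. Its stroke #008000 means engrave at S261, F4342. After flipping Y the toolpath is (77.168,95.367) → (69.614,101.149) → (60.367,102.764) → (49.427,100.212) → (36.794,93.494) → (22.468,82.608).

Shape 3 is a regular polygon drawn with `<path>`. Its stroke #000000 means cut at S784, F640. After flipping Y the toolpath is (24.967,151.681) → (15.549,150.504) → (8.057,156.331) → (6.880,165.749) → (12.707,173.241) → (22.125,174.418) → (29.617,168.591) → (30.794,159.173) → (24.967,151.681), returning to the start.

G21
G90
G00 X26.395 Y40.940
M3 S471
G1 X25.877 Y35.439 F1465
G1 X21.252 Y32.414
G1 X16.004 Y34.144
G1 X14.084 Y39.326
G1 X16.939 Y44.058
G1 X22.418 Y44.776
G1 X26.395 Y40.940
M5
G00 X77.168 Y95.367
M3 S261
G1 X69.614 Y101.149 F4342
G1 X60.367 Y102.764
G1 X49.427 Y100.212
G1 X36.794 Y93.494
G1 X22.468 Y82.608
M5
G00 X24.967 Y151.681
M3 S784
G1 X15.549 Y150.504 F640
G1 X8.057 Y156.331
G1 X6.880 Y165.749
G1 X12.707 Y173.241
G1 X22.125 Y174.418
G1 X29.617 Y168.591
G1 X30.794 Y159.173
G1 X24.967 Y151.681
M5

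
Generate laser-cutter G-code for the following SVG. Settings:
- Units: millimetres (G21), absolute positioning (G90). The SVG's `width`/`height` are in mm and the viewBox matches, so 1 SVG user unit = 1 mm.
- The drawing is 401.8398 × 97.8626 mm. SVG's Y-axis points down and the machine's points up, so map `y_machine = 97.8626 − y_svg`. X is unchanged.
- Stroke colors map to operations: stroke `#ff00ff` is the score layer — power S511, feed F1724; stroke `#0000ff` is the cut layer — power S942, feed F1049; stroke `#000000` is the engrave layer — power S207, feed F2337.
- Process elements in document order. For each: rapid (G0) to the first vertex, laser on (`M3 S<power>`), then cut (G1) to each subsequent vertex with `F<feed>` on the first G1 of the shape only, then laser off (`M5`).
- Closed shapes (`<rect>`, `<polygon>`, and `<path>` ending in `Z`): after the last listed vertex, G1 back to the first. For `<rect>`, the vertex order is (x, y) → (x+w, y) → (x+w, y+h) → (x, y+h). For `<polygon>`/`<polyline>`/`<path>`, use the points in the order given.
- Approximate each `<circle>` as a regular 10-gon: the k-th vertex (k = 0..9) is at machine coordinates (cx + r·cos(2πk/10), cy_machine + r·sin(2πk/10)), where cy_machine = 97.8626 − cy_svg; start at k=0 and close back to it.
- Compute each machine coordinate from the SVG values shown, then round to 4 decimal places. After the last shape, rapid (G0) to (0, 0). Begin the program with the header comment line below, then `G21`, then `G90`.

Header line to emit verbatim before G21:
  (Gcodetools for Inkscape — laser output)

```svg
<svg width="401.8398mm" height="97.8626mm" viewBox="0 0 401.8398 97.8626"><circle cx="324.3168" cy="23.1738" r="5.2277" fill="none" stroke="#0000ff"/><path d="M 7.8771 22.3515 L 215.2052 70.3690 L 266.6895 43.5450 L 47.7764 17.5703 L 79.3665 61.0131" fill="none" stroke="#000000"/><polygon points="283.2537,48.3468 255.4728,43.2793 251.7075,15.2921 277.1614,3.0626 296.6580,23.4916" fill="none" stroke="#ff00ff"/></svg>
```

Since the viewBox matches the mm dimensions, user units are millimetres directly. The only transform is the Y-flip y_m = 97.8626 − y_svg.

Shape 1 is a circle drawn with `<circle>`. Its stroke #0000ff means cut at S942, F1049. After flipping Y the toolpath is (329.5445,74.6888) → (328.5461,77.7616) → (325.9322,79.6606) → (322.7014,79.6606) → (320.0875,77.7616) → (319.0891,74.6888) → (320.0875,71.6160) → (322.7014,69.7170) → (325.9322,69.7170) → (328.5461,71.6160) → (329.5445,74.6888), returning to the start.

Shape 2 is a open polyline drawn with `<path>`. Its stroke #000000 means engrave at S207, F2337. After flipping Y the toolpath is (7.8771,75.5111) → (215.2052,27.4936) → (266.6895,54.3176) → (47.7764,80.2923) → (79.3665,36.8495).

Shape 3 is a regular polygon drawn with `<polygon>`. Its stroke #ff00ff means score at S511, F1724. After flipping Y the toolpath is (283.2537,49.5158) → (255.4728,54.5833) → (251.7075,82.5705) → (277.1614,94.8000) → (296.6580,74.3710) → (283.2537,49.5158), returning to the start.

(Gcodetools for Inkscape — laser output)
G21
G90
G0 X329.5445 Y74.6888
M3 S942
G1 X328.5461 Y77.7616 F1049
G1 X325.9322 Y79.6606
G1 X322.7014 Y79.6606
G1 X320.0875 Y77.7616
G1 X319.0891 Y74.6888
G1 X320.0875 Y71.6160
G1 X322.7014 Y69.7170
G1 X325.9322 Y69.7170
G1 X328.5461 Y71.6160
G1 X329.5445 Y74.6888
M5
G0 X7.8771 Y75.5111
M3 S207
G1 X215.2052 Y27.4936 F2337
G1 X266.6895 Y54.3176
G1 X47.7764 Y80.2923
G1 X79.3665 Y36.8495
M5
G0 X283.2537 Y49.5158
M3 S511
G1 X255.4728 Y54.5833 F1724
G1 X251.7075 Y82.5705
G1 X277.1614 Y94.8000
G1 X296.6580 Y74.3710
G1 X283.2537 Y49.5158
M5
G0 X0.0000 Y0.0000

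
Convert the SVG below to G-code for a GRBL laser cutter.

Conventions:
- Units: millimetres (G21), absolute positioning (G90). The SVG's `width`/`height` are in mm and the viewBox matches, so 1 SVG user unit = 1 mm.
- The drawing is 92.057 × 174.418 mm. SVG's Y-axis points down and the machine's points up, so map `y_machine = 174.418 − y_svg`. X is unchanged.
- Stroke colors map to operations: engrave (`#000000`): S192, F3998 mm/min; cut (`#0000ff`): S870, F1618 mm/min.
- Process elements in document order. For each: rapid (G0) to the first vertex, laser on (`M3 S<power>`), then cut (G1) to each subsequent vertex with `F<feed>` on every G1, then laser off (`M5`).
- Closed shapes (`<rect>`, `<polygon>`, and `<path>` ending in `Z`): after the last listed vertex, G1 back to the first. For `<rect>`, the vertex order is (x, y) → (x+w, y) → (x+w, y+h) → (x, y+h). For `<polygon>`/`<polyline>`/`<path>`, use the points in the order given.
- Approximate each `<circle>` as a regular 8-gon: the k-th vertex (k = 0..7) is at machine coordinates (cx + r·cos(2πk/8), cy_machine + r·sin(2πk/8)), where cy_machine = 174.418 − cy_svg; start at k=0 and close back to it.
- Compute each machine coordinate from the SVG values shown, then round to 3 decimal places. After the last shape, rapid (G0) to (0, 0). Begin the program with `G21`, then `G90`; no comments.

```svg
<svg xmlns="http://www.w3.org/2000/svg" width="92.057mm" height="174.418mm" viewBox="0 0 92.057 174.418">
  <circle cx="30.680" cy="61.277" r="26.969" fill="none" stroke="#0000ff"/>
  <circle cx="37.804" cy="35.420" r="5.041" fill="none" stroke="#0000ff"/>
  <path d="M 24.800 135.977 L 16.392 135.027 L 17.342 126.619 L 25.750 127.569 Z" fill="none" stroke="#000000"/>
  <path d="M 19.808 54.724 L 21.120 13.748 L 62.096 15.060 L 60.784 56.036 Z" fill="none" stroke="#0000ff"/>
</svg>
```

1 u = 1 mm; y_m = 174.418 − y.

[1] `<circle>` circle, #0000ff→cut S870 F1618: (57.649,113.141) → (49.750,132.211) → (30.680,140.110) → (11.610,132.211) → (3.711,113.141) → (11.610,94.071) → (30.680,86.172) → (49.750,94.071) → (57.649,113.141) (closed)

[2] `<circle>` circle, #0000ff→cut S870 F1618: (42.845,138.998) → (41.369,142.563) → (37.804,144.039) → (34.239,142.563) → (32.763,138.998) → (34.239,135.433) → (37.804,133.957) → (41.369,135.433) → (42.845,138.998) (closed)

[3] `<path>` regular polygon, #000000→engrave S192 F3998: (24.800,38.441) → (16.392,39.391) → (17.342,47.799) → (25.750,46.849) → (24.800,38.441) (closed)

[4] `<path>` regular polygon, #0000ff→cut S870 F1618: (19.808,119.694) → (21.120,160.670) → (62.096,159.358) → (60.784,118.382) → (19.808,119.694) (closed)

G21
G90
G0 X57.649 Y113.141
M3 S870
G1 X49.750 Y132.211 F1618
G1 X30.680 Y140.110 F1618
G1 X11.610 Y132.211 F1618
G1 X3.711 Y113.141 F1618
G1 X11.610 Y94.071 F1618
G1 X30.680 Y86.172 F1618
G1 X49.750 Y94.071 F1618
G1 X57.649 Y113.141 F1618
M5
G0 X42.845 Y138.998
M3 S870
G1 X41.369 Y142.563 F1618
G1 X37.804 Y144.039 F1618
G1 X34.239 Y142.563 F1618
G1 X32.763 Y138.998 F1618
G1 X34.239 Y135.433 F1618
G1 X37.804 Y133.957 F1618
G1 X41.369 Y135.433 F1618
G1 X42.845 Y138.998 F1618
M5
G0 X24.800 Y38.441
M3 S192
G1 X16.392 Y39.391 F3998
G1 X17.342 Y47.799 F3998
G1 X25.750 Y46.849 F3998
G1 X24.800 Y38.441 F3998
M5
G0 X19.808 Y119.694
M3 S870
G1 X21.120 Y160.670 F1618
G1 X62.096 Y159.358 F1618
G1 X60.784 Y118.382 F1618
G1 X19.808 Y119.694 F1618
M5
G0 X0.000 Y0.000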